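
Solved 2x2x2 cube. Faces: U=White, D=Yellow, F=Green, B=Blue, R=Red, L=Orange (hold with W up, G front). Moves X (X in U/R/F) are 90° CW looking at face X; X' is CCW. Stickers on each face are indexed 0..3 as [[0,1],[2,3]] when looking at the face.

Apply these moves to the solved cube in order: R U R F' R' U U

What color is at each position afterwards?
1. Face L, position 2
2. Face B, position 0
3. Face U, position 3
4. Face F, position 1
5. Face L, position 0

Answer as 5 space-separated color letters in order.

After move 1 (R): R=RRRR U=WGWG F=GYGY D=YBYB B=WBWB
After move 2 (U): U=WWGG F=RRGY R=WBRR B=OOWB L=GYOO
After move 3 (R): R=RWRB U=WRGY F=RBGB D=YWYO B=GOWB
After move 4 (F'): F=BBRG U=WRRR R=WWYB D=YOYO L=GYOG
After move 5 (R'): R=WBWY U=WWRG F=BRRR D=YBYG B=OOOB
After move 6 (U): U=RWGW F=WBRR R=OOWY B=GYOB L=BROG
After move 7 (U): U=GRWW F=OORR R=GYWY B=BROB L=WBOG
Query 1: L[2] = O
Query 2: B[0] = B
Query 3: U[3] = W
Query 4: F[1] = O
Query 5: L[0] = W

Answer: O B W O W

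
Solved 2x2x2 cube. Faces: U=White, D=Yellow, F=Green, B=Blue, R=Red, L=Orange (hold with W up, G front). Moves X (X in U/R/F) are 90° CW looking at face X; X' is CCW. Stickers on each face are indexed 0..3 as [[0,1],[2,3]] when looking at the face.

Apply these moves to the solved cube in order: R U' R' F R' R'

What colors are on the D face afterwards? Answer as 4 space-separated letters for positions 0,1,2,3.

Answer: G W Y B

Derivation:
After move 1 (R): R=RRRR U=WGWG F=GYGY D=YBYB B=WBWB
After move 2 (U'): U=GGWW F=OOGY R=GYRR B=RRWB L=WBOO
After move 3 (R'): R=YRGR U=GWWR F=OGGW D=YOYY B=BRBB
After move 4 (F): F=GOWG U=GWOB R=WRRR D=GYYY L=WYOO
After move 5 (R'): R=RRWR U=GBOB F=GWWB D=GOYG B=YRYB
After move 6 (R'): R=RRRW U=GYOY F=GBWB D=GWYB B=GROB
Query: D face = GWYB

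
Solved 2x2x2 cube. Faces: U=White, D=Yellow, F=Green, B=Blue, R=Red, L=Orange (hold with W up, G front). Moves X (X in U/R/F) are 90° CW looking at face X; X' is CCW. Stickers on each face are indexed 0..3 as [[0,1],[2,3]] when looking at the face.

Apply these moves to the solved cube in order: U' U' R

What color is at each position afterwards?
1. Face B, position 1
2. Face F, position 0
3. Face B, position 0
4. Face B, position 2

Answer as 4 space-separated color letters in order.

After move 1 (U'): U=WWWW F=OOGG R=GGRR B=RRBB L=BBOO
After move 2 (U'): U=WWWW F=BBGG R=OORR B=GGBB L=RROO
After move 3 (R): R=RORO U=WBWG F=BYGY D=YBYG B=WGWB
Query 1: B[1] = G
Query 2: F[0] = B
Query 3: B[0] = W
Query 4: B[2] = W

Answer: G B W W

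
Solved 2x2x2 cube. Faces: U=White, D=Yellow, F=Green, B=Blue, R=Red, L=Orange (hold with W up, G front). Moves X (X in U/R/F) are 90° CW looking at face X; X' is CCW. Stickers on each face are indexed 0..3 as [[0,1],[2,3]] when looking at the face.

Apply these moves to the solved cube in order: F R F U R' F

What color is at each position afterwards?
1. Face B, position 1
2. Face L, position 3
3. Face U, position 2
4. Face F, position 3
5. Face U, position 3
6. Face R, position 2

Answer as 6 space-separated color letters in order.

After move 1 (F): F=GGGG U=WWOO R=WRWR D=RRYY L=OYOY
After move 2 (R): R=WWRR U=WGOG F=GRGY D=RBYB B=OBWB
After move 3 (F): F=GGYR U=WGYY R=OWGR D=RWYB L=OROB
After move 4 (U): U=YWYG F=OWYR R=OBGR B=ORWB L=GGOB
After move 5 (R'): R=BROG U=YWYO F=OWYG D=RWYR B=BRWB
After move 6 (F): F=YOGW U=YWBG R=YROG D=OBYR L=GROW
Query 1: B[1] = R
Query 2: L[3] = W
Query 3: U[2] = B
Query 4: F[3] = W
Query 5: U[3] = G
Query 6: R[2] = O

Answer: R W B W G O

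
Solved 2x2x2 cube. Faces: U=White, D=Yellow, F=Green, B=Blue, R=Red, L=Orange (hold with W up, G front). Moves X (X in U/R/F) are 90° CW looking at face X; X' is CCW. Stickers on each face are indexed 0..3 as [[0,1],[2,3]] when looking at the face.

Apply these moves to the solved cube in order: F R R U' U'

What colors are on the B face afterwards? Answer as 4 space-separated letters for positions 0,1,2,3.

After move 1 (F): F=GGGG U=WWOO R=WRWR D=RRYY L=OYOY
After move 2 (R): R=WWRR U=WGOG F=GRGY D=RBYB B=OBWB
After move 3 (R): R=RWRW U=WROY F=GBGB D=RWYO B=GBGB
After move 4 (U'): U=RYWO F=OYGB R=GBRW B=RWGB L=GBOY
After move 5 (U'): U=YORW F=GBGB R=OYRW B=GBGB L=RWOY
Query: B face = GBGB

Answer: G B G B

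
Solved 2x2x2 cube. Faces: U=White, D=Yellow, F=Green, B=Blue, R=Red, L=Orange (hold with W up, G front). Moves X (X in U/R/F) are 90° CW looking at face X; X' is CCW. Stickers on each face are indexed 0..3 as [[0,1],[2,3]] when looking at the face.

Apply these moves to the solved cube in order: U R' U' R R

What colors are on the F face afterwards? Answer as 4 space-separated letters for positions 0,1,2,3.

Answer: G Y G B

Derivation:
After move 1 (U): U=WWWW F=RRGG R=BBRR B=OOBB L=GGOO
After move 2 (R'): R=BRBR U=WBWO F=RWGW D=YRYG B=YOYB
After move 3 (U'): U=BOWW F=GGGW R=RWBR B=BRYB L=YOOO
After move 4 (R): R=BRRW U=BGWW F=GRGG D=YYYB B=WROB
After move 5 (R): R=RBWR U=BRWG F=GYGB D=YOYW B=WRGB
Query: F face = GYGB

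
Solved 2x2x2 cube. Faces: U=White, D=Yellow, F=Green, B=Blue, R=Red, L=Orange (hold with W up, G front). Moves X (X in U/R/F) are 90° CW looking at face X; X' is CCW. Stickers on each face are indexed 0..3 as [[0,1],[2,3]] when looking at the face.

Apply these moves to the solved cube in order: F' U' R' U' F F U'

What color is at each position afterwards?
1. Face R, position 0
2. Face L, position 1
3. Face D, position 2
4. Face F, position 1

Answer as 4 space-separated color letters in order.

After move 1 (F'): F=GGGG U=WWRR R=YRYR D=OOYY L=OWOW
After move 2 (U'): U=WRWR F=OWGG R=GGYR B=YRBB L=BBOW
After move 3 (R'): R=GRGY U=WBWY F=ORGR D=OWYG B=YROB
After move 4 (U'): U=BYWW F=BBGR R=ORGY B=GROB L=YROW
After move 5 (F): F=GBRB U=BYWR R=WRWY D=GOYG L=YOOW
After move 6 (F): F=RGBB U=BYWO R=WRRY D=WWYG L=YGOO
After move 7 (U'): U=YOBW F=YGBB R=RGRY B=WROB L=GROO
Query 1: R[0] = R
Query 2: L[1] = R
Query 3: D[2] = Y
Query 4: F[1] = G

Answer: R R Y G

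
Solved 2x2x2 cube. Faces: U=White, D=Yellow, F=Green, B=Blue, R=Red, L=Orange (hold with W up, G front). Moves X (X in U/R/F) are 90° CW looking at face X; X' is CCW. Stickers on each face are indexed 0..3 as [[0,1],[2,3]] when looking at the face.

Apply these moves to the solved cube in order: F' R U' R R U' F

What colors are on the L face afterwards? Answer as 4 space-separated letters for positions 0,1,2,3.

After move 1 (F'): F=GGGG U=WWRR R=YRYR D=OOYY L=OWOW
After move 2 (R): R=YYRR U=WGRG F=GOGY D=OBYB B=RBWB
After move 3 (U'): U=GGWR F=OWGY R=GORR B=YYWB L=RBOW
After move 4 (R): R=RGRO U=GWWY F=OBGB D=OWYY B=RYGB
After move 5 (R): R=RROG U=GBWB F=OWGY D=OGYR B=YYWB
After move 6 (U'): U=BBGW F=RBGY R=OWOG B=RRWB L=YYOW
After move 7 (F): F=GRYB U=BBWY R=GWWG D=OOYR L=YOOG
Query: L face = YOOG

Answer: Y O O G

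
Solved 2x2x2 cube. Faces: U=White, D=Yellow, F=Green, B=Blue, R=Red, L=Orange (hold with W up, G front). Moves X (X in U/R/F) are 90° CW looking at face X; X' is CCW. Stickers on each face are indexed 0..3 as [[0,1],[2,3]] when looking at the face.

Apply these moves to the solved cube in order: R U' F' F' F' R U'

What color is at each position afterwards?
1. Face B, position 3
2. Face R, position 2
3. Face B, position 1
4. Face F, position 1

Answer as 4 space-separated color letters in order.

Answer: B R W Y

Derivation:
After move 1 (R): R=RRRR U=WGWG F=GYGY D=YBYB B=WBWB
After move 2 (U'): U=GGWW F=OOGY R=GYRR B=RRWB L=WBOO
After move 3 (F'): F=OYOG U=GGGR R=BYYR D=BOYB L=WWOW
After move 4 (F'): F=YGOO U=GGBY R=OYBR D=WWYB L=WROG
After move 5 (F'): F=GOYO U=GGOB R=WYWR D=RGYB L=WYOB
After move 6 (R): R=WWRY U=GOOO F=GGYB D=RWYR B=BRGB
After move 7 (U'): U=OOGO F=WYYB R=GGRY B=WWGB L=BROB
Query 1: B[3] = B
Query 2: R[2] = R
Query 3: B[1] = W
Query 4: F[1] = Y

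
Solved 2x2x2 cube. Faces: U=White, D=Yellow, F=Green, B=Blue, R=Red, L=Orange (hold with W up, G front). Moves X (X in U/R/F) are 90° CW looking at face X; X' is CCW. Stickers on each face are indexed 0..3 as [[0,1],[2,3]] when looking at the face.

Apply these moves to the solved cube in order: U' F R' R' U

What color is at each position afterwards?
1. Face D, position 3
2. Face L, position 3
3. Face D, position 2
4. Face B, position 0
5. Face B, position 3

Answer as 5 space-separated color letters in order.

After move 1 (U'): U=WWWW F=OOGG R=GGRR B=RRBB L=BBOO
After move 2 (F): F=GOGO U=WWOB R=WGWR D=RGYY L=BYOY
After move 3 (R'): R=GRWW U=WBOR F=GWGB D=ROYO B=YRGB
After move 4 (R'): R=RWGW U=WGOY F=GBGR D=RWYB B=OROB
After move 5 (U): U=OWYG F=RWGR R=ORGW B=BYOB L=GBOY
Query 1: D[3] = B
Query 2: L[3] = Y
Query 3: D[2] = Y
Query 4: B[0] = B
Query 5: B[3] = B

Answer: B Y Y B B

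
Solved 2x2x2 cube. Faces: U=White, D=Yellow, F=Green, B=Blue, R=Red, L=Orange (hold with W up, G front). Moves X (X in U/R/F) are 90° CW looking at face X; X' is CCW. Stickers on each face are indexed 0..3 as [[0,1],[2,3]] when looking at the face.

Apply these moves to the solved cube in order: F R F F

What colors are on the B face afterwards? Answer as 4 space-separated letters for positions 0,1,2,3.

Answer: O B W B

Derivation:
After move 1 (F): F=GGGG U=WWOO R=WRWR D=RRYY L=OYOY
After move 2 (R): R=WWRR U=WGOG F=GRGY D=RBYB B=OBWB
After move 3 (F): F=GGYR U=WGYY R=OWGR D=RWYB L=OROB
After move 4 (F): F=YGRG U=WGBR R=YWYR D=GOYB L=OROW
Query: B face = OBWB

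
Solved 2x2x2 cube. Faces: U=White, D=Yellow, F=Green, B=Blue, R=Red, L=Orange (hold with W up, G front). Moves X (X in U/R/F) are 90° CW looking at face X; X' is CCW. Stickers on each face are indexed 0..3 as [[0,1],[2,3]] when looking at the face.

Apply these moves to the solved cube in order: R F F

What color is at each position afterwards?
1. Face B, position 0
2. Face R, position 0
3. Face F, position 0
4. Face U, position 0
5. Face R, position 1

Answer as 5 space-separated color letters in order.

After move 1 (R): R=RRRR U=WGWG F=GYGY D=YBYB B=WBWB
After move 2 (F): F=GGYY U=WGOO R=WRGR D=RRYB L=OYOB
After move 3 (F): F=YGYG U=WGBY R=OROR D=GWYB L=OROR
Query 1: B[0] = W
Query 2: R[0] = O
Query 3: F[0] = Y
Query 4: U[0] = W
Query 5: R[1] = R

Answer: W O Y W R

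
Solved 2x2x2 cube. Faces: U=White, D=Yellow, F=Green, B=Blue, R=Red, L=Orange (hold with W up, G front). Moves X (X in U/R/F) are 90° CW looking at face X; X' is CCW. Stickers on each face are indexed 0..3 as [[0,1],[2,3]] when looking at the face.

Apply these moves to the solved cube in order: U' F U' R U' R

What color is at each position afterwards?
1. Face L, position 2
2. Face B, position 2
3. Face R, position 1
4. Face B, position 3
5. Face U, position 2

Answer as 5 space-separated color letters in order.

Answer: O O B B W

Derivation:
After move 1 (U'): U=WWWW F=OOGG R=GGRR B=RRBB L=BBOO
After move 2 (F): F=GOGO U=WWOB R=WGWR D=RGYY L=BYOY
After move 3 (U'): U=WBWO F=BYGO R=GOWR B=WGBB L=RROY
After move 4 (R): R=WGRO U=WYWO F=BGGY D=RBYW B=OGBB
After move 5 (U'): U=YOWW F=RRGY R=BGRO B=WGBB L=OGOY
After move 6 (R): R=RBOG U=YRWY F=RBGW D=RBYW B=WGOB
Query 1: L[2] = O
Query 2: B[2] = O
Query 3: R[1] = B
Query 4: B[3] = B
Query 5: U[2] = W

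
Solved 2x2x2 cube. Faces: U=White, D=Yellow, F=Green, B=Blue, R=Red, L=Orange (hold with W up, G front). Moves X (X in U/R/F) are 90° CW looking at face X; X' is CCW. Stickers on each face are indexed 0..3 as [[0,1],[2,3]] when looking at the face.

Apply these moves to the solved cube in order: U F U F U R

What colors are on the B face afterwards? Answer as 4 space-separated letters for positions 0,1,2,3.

Answer: W R O B

Derivation:
After move 1 (U): U=WWWW F=RRGG R=BBRR B=OOBB L=GGOO
After move 2 (F): F=GRGR U=WWOG R=WBWR D=RBYY L=GYOY
After move 3 (U): U=OWGW F=WBGR R=OOWR B=GYBB L=GROY
After move 4 (F): F=GWRB U=OWYR R=GOWR D=WOYY L=GROB
After move 5 (U): U=YORW F=GORB R=GYWR B=GRBB L=GWOB
After move 6 (R): R=WGRY U=YORB F=GORY D=WBYG B=WROB
Query: B face = WROB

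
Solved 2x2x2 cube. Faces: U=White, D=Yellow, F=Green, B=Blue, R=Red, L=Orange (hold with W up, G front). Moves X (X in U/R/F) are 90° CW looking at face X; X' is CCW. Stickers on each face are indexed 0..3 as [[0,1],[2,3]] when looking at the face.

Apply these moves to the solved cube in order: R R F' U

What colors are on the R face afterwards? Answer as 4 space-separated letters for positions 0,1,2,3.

Answer: G B Y R

Derivation:
After move 1 (R): R=RRRR U=WGWG F=GYGY D=YBYB B=WBWB
After move 2 (R): R=RRRR U=WYWY F=GBGB D=YWYW B=GBGB
After move 3 (F'): F=BBGG U=WYRR R=WRYR D=OOYW L=OYOW
After move 4 (U): U=RWRY F=WRGG R=GBYR B=OYGB L=BBOW
Query: R face = GBYR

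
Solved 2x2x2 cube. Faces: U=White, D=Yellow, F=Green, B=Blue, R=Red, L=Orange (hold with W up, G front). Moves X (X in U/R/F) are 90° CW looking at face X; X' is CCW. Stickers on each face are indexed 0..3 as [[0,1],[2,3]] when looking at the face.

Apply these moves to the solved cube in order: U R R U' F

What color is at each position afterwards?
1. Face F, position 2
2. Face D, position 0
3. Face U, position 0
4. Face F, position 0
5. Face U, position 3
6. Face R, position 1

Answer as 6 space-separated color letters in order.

After move 1 (U): U=WWWW F=RRGG R=BBRR B=OOBB L=GGOO
After move 2 (R): R=RBRB U=WRWG F=RYGY D=YBYO B=WOWB
After move 3 (R): R=RRBB U=WYWY F=RBGO D=YWYW B=GORB
After move 4 (U'): U=YYWW F=GGGO R=RBBB B=RRRB L=GOOO
After move 5 (F): F=GGOG U=YYOO R=WBWB D=BRYW L=GYOW
Query 1: F[2] = O
Query 2: D[0] = B
Query 3: U[0] = Y
Query 4: F[0] = G
Query 5: U[3] = O
Query 6: R[1] = B

Answer: O B Y G O B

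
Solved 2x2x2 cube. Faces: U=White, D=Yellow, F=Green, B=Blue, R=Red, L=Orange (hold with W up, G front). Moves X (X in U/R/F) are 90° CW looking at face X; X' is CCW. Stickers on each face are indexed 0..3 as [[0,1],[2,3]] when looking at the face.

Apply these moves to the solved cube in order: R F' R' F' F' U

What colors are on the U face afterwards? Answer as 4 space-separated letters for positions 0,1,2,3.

Answer: Y W O W

Derivation:
After move 1 (R): R=RRRR U=WGWG F=GYGY D=YBYB B=WBWB
After move 2 (F'): F=YYGG U=WGRR R=BRYR D=OOYB L=OGOW
After move 3 (R'): R=RRBY U=WWRW F=YGGR D=OYYG B=BBOB
After move 4 (F'): F=GRYG U=WWRB R=YROY D=GWYG L=OWOR
After move 5 (F'): F=RGGY U=WWYO R=WRGY D=WRYG L=OBOR
After move 6 (U): U=YWOW F=WRGY R=BBGY B=OBOB L=RGOR
Query: U face = YWOW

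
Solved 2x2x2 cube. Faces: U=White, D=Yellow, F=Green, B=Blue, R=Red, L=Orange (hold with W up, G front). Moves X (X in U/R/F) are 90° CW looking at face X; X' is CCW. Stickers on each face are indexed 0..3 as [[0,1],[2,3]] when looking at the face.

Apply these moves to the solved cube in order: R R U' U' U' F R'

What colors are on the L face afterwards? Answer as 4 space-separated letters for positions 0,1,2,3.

Answer: G Y O W

Derivation:
After move 1 (R): R=RRRR U=WGWG F=GYGY D=YBYB B=WBWB
After move 2 (R): R=RRRR U=WYWY F=GBGB D=YWYW B=GBGB
After move 3 (U'): U=YYWW F=OOGB R=GBRR B=RRGB L=GBOO
After move 4 (U'): U=YWYW F=GBGB R=OORR B=GBGB L=RROO
After move 5 (U'): U=WWYY F=RRGB R=GBRR B=OOGB L=GBOO
After move 6 (F): F=GRBR U=WWOB R=YBYR D=RGYW L=GYOW
After move 7 (R'): R=BRYY U=WGOO F=GWBB D=RRYR B=WOGB
Query: L face = GYOW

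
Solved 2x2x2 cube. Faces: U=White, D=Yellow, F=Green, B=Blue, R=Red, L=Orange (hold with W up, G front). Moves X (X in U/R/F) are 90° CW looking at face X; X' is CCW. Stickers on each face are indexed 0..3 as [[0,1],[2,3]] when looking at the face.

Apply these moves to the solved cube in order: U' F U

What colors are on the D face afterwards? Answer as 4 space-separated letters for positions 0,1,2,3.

After move 1 (U'): U=WWWW F=OOGG R=GGRR B=RRBB L=BBOO
After move 2 (F): F=GOGO U=WWOB R=WGWR D=RGYY L=BYOY
After move 3 (U): U=OWBW F=WGGO R=RRWR B=BYBB L=GOOY
Query: D face = RGYY

Answer: R G Y Y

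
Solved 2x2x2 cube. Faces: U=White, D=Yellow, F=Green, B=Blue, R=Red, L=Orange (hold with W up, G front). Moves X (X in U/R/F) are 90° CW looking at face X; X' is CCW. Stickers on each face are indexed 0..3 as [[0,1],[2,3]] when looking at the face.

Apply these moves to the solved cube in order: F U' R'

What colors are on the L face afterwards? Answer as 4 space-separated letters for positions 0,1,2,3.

Answer: B B O Y

Derivation:
After move 1 (F): F=GGGG U=WWOO R=WRWR D=RRYY L=OYOY
After move 2 (U'): U=WOWO F=OYGG R=GGWR B=WRBB L=BBOY
After move 3 (R'): R=GRGW U=WBWW F=OOGO D=RYYG B=YRRB
Query: L face = BBOY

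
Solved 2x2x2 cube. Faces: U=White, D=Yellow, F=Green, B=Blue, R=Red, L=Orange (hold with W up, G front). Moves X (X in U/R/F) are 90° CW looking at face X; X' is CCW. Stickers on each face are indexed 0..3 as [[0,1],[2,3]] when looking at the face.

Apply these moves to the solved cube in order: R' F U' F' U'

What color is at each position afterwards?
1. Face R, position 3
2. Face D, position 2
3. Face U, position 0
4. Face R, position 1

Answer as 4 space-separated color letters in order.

After move 1 (R'): R=RRRR U=WBWB F=GWGW D=YGYG B=YBYB
After move 2 (F): F=GGWW U=WBOO R=WRBR D=RRYG L=OYOG
After move 3 (U'): U=BOWO F=OYWW R=GGBR B=WRYB L=YBOG
After move 4 (F'): F=YWOW U=BOGB R=RGRR D=BGYG L=YOOW
After move 5 (U'): U=OBBG F=YOOW R=YWRR B=RGYB L=WROW
Query 1: R[3] = R
Query 2: D[2] = Y
Query 3: U[0] = O
Query 4: R[1] = W

Answer: R Y O W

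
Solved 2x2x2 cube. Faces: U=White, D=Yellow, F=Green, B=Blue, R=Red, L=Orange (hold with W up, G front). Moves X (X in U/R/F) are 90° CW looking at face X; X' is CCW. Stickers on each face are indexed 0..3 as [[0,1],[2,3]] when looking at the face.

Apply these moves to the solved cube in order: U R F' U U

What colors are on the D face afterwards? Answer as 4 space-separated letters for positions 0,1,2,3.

After move 1 (U): U=WWWW F=RRGG R=BBRR B=OOBB L=GGOO
After move 2 (R): R=RBRB U=WRWG F=RYGY D=YBYO B=WOWB
After move 3 (F'): F=YYRG U=WRRR R=BBYB D=GOYO L=GGOW
After move 4 (U): U=RWRR F=BBRG R=WOYB B=GGWB L=YYOW
After move 5 (U): U=RRRW F=WORG R=GGYB B=YYWB L=BBOW
Query: D face = GOYO

Answer: G O Y O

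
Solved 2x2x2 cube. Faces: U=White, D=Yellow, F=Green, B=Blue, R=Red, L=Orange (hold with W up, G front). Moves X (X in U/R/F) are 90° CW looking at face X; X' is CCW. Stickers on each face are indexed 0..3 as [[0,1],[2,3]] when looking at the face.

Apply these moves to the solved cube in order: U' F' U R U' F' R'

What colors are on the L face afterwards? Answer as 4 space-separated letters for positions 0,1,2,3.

After move 1 (U'): U=WWWW F=OOGG R=GGRR B=RRBB L=BBOO
After move 2 (F'): F=OGOG U=WWGR R=YGYR D=BOYY L=BWOW
After move 3 (U): U=GWRW F=YGOG R=RRYR B=BWBB L=OGOW
After move 4 (R): R=YRRR U=GGRG F=YOOY D=BBYB B=WWWB
After move 5 (U'): U=GGGR F=OGOY R=YORR B=YRWB L=WWOW
After move 6 (F'): F=GYOO U=GGYR R=BOBR D=WWYB L=WROG
After move 7 (R'): R=ORBB U=GWYY F=GGOR D=WYYO B=BRWB
Query: L face = WROG

Answer: W R O G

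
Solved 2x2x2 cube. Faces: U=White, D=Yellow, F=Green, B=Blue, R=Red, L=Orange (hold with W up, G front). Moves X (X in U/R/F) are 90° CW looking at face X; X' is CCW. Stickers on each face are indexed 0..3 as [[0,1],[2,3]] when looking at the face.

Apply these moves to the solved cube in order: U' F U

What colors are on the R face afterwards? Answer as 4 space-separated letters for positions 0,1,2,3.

After move 1 (U'): U=WWWW F=OOGG R=GGRR B=RRBB L=BBOO
After move 2 (F): F=GOGO U=WWOB R=WGWR D=RGYY L=BYOY
After move 3 (U): U=OWBW F=WGGO R=RRWR B=BYBB L=GOOY
Query: R face = RRWR

Answer: R R W R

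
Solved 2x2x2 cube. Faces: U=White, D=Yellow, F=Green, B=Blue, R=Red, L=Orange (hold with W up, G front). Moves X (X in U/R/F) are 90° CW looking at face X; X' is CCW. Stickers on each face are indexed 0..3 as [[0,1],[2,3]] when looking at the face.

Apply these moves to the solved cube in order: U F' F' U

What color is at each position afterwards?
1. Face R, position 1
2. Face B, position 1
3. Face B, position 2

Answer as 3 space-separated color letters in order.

Answer: O R B

Derivation:
After move 1 (U): U=WWWW F=RRGG R=BBRR B=OOBB L=GGOO
After move 2 (F'): F=RGRG U=WWBR R=YBYR D=GOYY L=GWOW
After move 3 (F'): F=GGRR U=WWYY R=OBGR D=WWYY L=GROB
After move 4 (U): U=YWYW F=OBRR R=OOGR B=GRBB L=GGOB
Query 1: R[1] = O
Query 2: B[1] = R
Query 3: B[2] = B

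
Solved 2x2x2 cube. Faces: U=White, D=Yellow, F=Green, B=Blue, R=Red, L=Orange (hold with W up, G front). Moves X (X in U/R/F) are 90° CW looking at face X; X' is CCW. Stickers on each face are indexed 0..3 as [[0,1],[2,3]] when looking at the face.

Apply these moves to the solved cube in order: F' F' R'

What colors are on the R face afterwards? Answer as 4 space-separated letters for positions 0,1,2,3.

After move 1 (F'): F=GGGG U=WWRR R=YRYR D=OOYY L=OWOW
After move 2 (F'): F=GGGG U=WWYY R=OROR D=WWYY L=OROR
After move 3 (R'): R=RROO U=WBYB F=GWGY D=WGYG B=YBWB
Query: R face = RROO

Answer: R R O O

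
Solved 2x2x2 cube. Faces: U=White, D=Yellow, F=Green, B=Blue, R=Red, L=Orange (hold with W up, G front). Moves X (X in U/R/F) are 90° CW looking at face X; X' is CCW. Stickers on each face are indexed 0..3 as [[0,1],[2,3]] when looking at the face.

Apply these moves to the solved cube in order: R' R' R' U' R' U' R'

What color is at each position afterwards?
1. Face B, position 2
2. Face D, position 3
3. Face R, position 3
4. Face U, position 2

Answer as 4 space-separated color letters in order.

Answer: O W G G

Derivation:
After move 1 (R'): R=RRRR U=WBWB F=GWGW D=YGYG B=YBYB
After move 2 (R'): R=RRRR U=WYWY F=GBGB D=YWYW B=GBGB
After move 3 (R'): R=RRRR U=WGWG F=GYGY D=YBYB B=WBWB
After move 4 (U'): U=GGWW F=OOGY R=GYRR B=RRWB L=WBOO
After move 5 (R'): R=YRGR U=GWWR F=OGGW D=YOYY B=BRBB
After move 6 (U'): U=WRGW F=WBGW R=OGGR B=YRBB L=BROO
After move 7 (R'): R=GROG U=WBGY F=WRGW D=YBYW B=YROB
Query 1: B[2] = O
Query 2: D[3] = W
Query 3: R[3] = G
Query 4: U[2] = G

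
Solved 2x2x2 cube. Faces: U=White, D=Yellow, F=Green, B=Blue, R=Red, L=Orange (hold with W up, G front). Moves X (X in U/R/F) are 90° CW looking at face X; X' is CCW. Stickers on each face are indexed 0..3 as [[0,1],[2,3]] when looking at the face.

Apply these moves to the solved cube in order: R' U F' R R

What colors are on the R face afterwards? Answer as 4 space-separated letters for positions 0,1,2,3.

After move 1 (R'): R=RRRR U=WBWB F=GWGW D=YGYG B=YBYB
After move 2 (U): U=WWBB F=RRGW R=YBRR B=OOYB L=GWOO
After move 3 (F'): F=RWRG U=WWYR R=GBYR D=WOYG L=GBOB
After move 4 (R): R=YGRB U=WWYG F=RORG D=WYYO B=ROWB
After move 5 (R): R=RYBG U=WOYG F=RYRO D=WWYR B=GOWB
Query: R face = RYBG

Answer: R Y B G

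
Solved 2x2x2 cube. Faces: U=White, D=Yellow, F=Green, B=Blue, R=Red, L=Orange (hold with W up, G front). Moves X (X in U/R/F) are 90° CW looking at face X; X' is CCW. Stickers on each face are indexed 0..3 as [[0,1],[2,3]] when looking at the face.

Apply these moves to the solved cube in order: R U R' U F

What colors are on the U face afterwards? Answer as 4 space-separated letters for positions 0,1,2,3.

After move 1 (R): R=RRRR U=WGWG F=GYGY D=YBYB B=WBWB
After move 2 (U): U=WWGG F=RRGY R=WBRR B=OOWB L=GYOO
After move 3 (R'): R=BRWR U=WWGO F=RWGG D=YRYY B=BOBB
After move 4 (U): U=GWOW F=BRGG R=BOWR B=GYBB L=RWOO
After move 5 (F): F=GBGR U=GWOW R=OOWR D=WBYY L=RYOR
Query: U face = GWOW

Answer: G W O W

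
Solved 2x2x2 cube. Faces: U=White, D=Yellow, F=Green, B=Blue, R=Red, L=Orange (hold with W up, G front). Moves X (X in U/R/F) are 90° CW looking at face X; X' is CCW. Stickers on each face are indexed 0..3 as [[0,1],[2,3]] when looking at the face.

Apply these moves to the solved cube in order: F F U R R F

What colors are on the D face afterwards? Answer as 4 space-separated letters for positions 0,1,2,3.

After move 1 (F): F=GGGG U=WWOO R=WRWR D=RRYY L=OYOY
After move 2 (F): F=GGGG U=WWYY R=OROR D=WWYY L=OROR
After move 3 (U): U=YWYW F=ORGG R=BBOR B=ORBB L=GGOR
After move 4 (R): R=OBRB U=YRYG F=OWGY D=WBYO B=WRWB
After move 5 (R): R=ROBB U=YWYY F=OBGO D=WWYW B=GRRB
After move 6 (F): F=GOOB U=YWRG R=YOYB D=BRYW L=GWOW
Query: D face = BRYW

Answer: B R Y W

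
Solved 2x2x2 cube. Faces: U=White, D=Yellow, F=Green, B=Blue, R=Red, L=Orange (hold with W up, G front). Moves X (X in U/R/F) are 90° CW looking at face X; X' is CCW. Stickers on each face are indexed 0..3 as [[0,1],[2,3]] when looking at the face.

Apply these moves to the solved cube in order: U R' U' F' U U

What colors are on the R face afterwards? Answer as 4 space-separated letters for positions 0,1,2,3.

Answer: Y W Y R

Derivation:
After move 1 (U): U=WWWW F=RRGG R=BBRR B=OOBB L=GGOO
After move 2 (R'): R=BRBR U=WBWO F=RWGW D=YRYG B=YOYB
After move 3 (U'): U=BOWW F=GGGW R=RWBR B=BRYB L=YOOO
After move 4 (F'): F=GWGG U=BORB R=RWYR D=OOYG L=YWOW
After move 5 (U): U=RBBO F=RWGG R=BRYR B=YWYB L=GWOW
After move 6 (U): U=BROB F=BRGG R=YWYR B=GWYB L=RWOW
Query: R face = YWYR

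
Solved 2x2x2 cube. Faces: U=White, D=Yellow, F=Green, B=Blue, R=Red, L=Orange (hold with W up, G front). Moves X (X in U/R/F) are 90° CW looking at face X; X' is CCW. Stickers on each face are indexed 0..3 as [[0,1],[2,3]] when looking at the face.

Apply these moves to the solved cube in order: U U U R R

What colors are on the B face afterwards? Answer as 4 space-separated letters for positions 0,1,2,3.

Answer: G R O B

Derivation:
After move 1 (U): U=WWWW F=RRGG R=BBRR B=OOBB L=GGOO
After move 2 (U): U=WWWW F=BBGG R=OORR B=GGBB L=RROO
After move 3 (U): U=WWWW F=OOGG R=GGRR B=RRBB L=BBOO
After move 4 (R): R=RGRG U=WOWG F=OYGY D=YBYR B=WRWB
After move 5 (R): R=RRGG U=WYWY F=OBGR D=YWYW B=GROB
Query: B face = GROB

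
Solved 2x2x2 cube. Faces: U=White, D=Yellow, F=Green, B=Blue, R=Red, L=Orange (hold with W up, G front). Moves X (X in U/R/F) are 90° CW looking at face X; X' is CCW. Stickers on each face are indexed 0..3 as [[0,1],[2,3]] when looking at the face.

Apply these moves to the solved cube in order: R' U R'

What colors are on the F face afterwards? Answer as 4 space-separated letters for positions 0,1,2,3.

After move 1 (R'): R=RRRR U=WBWB F=GWGW D=YGYG B=YBYB
After move 2 (U): U=WWBB F=RRGW R=YBRR B=OOYB L=GWOO
After move 3 (R'): R=BRYR U=WYBO F=RWGB D=YRYW B=GOGB
Query: F face = RWGB

Answer: R W G B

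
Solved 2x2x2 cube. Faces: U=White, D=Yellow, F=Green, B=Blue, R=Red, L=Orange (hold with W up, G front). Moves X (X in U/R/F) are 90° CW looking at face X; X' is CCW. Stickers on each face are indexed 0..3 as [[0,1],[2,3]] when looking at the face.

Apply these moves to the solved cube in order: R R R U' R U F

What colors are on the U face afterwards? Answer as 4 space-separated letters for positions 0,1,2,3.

After move 1 (R): R=RRRR U=WGWG F=GYGY D=YBYB B=WBWB
After move 2 (R): R=RRRR U=WYWY F=GBGB D=YWYW B=GBGB
After move 3 (R): R=RRRR U=WBWB F=GWGW D=YGYG B=YBYB
After move 4 (U'): U=BBWW F=OOGW R=GWRR B=RRYB L=YBOO
After move 5 (R): R=RGRW U=BOWW F=OGGG D=YYYR B=WRBB
After move 6 (U): U=WBWO F=RGGG R=WRRW B=YBBB L=OGOO
After move 7 (F): F=GRGG U=WBOG R=WROW D=RWYR L=OYOY
Query: U face = WBOG

Answer: W B O G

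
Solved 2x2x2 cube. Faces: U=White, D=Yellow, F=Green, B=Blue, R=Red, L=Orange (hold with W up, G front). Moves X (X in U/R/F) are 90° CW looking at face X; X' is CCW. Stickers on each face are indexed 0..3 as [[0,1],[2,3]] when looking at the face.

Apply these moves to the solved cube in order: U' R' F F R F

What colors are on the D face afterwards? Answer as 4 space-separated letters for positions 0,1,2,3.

After move 1 (U'): U=WWWW F=OOGG R=GGRR B=RRBB L=BBOO
After move 2 (R'): R=GRGR U=WBWR F=OWGW D=YOYG B=YRYB
After move 3 (F): F=GOWW U=WBOB R=WRRR D=GGYG L=BYOO
After move 4 (F): F=WGWO U=WBOY R=ORBR D=RWYG L=BGOG
After move 5 (R): R=BORR U=WGOO F=WWWG D=RYYY B=YRBB
After move 6 (F): F=WWGW U=WGGG R=OOOR D=RBYY L=BROY
Query: D face = RBYY

Answer: R B Y Y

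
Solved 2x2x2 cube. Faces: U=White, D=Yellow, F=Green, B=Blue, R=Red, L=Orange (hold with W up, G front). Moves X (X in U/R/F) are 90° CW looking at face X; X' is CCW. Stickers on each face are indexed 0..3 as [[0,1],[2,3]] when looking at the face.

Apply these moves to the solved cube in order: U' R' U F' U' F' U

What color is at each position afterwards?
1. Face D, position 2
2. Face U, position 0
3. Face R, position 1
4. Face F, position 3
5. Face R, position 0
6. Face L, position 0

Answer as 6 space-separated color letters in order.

Answer: Y R R G O B

Derivation:
After move 1 (U'): U=WWWW F=OOGG R=GGRR B=RRBB L=BBOO
After move 2 (R'): R=GRGR U=WBWR F=OWGW D=YOYG B=YRYB
After move 3 (U): U=WWRB F=GRGW R=YRGR B=BBYB L=OWOO
After move 4 (F'): F=RWGG U=WWYG R=ORYR D=WOYG L=OBOR
After move 5 (U'): U=WGWY F=OBGG R=RWYR B=ORYB L=BBOR
After move 6 (F'): F=BGOG U=WGRY R=OWWR D=BRYG L=BYOW
After move 7 (U): U=RWYG F=OWOG R=ORWR B=BYYB L=BGOW
Query 1: D[2] = Y
Query 2: U[0] = R
Query 3: R[1] = R
Query 4: F[3] = G
Query 5: R[0] = O
Query 6: L[0] = B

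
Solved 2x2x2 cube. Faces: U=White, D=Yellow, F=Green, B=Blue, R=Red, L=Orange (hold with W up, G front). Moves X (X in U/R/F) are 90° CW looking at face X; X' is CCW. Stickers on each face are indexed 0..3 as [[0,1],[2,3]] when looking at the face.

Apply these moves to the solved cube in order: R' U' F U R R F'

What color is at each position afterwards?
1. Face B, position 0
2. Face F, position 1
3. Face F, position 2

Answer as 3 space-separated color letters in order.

Answer: O Y W

Derivation:
After move 1 (R'): R=RRRR U=WBWB F=GWGW D=YGYG B=YBYB
After move 2 (U'): U=BBWW F=OOGW R=GWRR B=RRYB L=YBOO
After move 3 (F): F=GOWO U=BBOB R=WWWR D=RGYG L=YYOG
After move 4 (U): U=OBBB F=WWWO R=RRWR B=YYYB L=GOOG
After move 5 (R): R=WRRR U=OWBO F=WGWG D=RYYY B=BYBB
After move 6 (R): R=RWRR U=OGBG F=WYWY D=RBYB B=OYWB
After move 7 (F'): F=YYWW U=OGRR R=BWRR D=OGYB L=GGOB
Query 1: B[0] = O
Query 2: F[1] = Y
Query 3: F[2] = W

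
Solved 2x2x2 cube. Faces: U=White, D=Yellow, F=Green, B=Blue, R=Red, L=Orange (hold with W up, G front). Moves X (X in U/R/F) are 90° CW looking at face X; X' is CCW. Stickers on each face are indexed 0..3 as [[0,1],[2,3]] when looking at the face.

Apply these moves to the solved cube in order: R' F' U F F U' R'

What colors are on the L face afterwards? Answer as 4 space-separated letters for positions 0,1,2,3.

Answer: O B O Y

Derivation:
After move 1 (R'): R=RRRR U=WBWB F=GWGW D=YGYG B=YBYB
After move 2 (F'): F=WWGG U=WBRR R=GRYR D=OOYG L=OBOW
After move 3 (U): U=RWRB F=GRGG R=YBYR B=OBYB L=WWOW
After move 4 (F): F=GGGR U=RWWW R=RBBR D=YYYG L=WOOO
After move 5 (F): F=GGRG U=RWOO R=WBWR D=BRYG L=WYOY
After move 6 (U'): U=WORO F=WYRG R=GGWR B=WBYB L=OBOY
After move 7 (R'): R=GRGW U=WYRW F=WORO D=BYYG B=GBRB
Query: L face = OBOY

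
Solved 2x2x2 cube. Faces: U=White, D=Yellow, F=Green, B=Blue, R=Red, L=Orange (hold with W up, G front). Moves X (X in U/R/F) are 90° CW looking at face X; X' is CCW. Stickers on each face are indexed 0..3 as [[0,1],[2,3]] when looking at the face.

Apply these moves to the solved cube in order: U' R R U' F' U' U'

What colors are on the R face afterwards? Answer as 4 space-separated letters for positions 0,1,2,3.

Answer: G W Y G

Derivation:
After move 1 (U'): U=WWWW F=OOGG R=GGRR B=RRBB L=BBOO
After move 2 (R): R=RGRG U=WOWG F=OYGY D=YBYR B=WRWB
After move 3 (R): R=RRGG U=WYWY F=OBGR D=YWYW B=GROB
After move 4 (U'): U=YYWW F=BBGR R=OBGG B=RROB L=GROO
After move 5 (F'): F=BRBG U=YYOG R=WBYG D=ROYW L=GWOW
After move 6 (U'): U=YGYO F=GWBG R=BRYG B=WBOB L=RROW
After move 7 (U'): U=GOYY F=RRBG R=GWYG B=BROB L=WBOW
Query: R face = GWYG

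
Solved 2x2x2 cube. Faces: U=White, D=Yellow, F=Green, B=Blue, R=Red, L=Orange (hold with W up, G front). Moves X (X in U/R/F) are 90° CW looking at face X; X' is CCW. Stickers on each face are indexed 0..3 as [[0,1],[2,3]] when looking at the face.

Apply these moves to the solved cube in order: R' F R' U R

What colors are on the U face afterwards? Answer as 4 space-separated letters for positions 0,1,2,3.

After move 1 (R'): R=RRRR U=WBWB F=GWGW D=YGYG B=YBYB
After move 2 (F): F=GGWW U=WBOO R=WRBR D=RRYG L=OYOG
After move 3 (R'): R=RRWB U=WYOY F=GBWO D=RGYW B=GBRB
After move 4 (U): U=OWYY F=RRWO R=GBWB B=OYRB L=GBOG
After move 5 (R): R=WGBB U=ORYO F=RGWW D=RRYO B=YYWB
Query: U face = ORYO

Answer: O R Y O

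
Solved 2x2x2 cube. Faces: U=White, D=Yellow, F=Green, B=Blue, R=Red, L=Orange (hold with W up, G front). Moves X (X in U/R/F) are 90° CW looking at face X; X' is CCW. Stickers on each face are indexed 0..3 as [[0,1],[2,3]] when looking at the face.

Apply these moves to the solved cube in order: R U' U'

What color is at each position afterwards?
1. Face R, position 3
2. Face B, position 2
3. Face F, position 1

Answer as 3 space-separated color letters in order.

Answer: R W B

Derivation:
After move 1 (R): R=RRRR U=WGWG F=GYGY D=YBYB B=WBWB
After move 2 (U'): U=GGWW F=OOGY R=GYRR B=RRWB L=WBOO
After move 3 (U'): U=GWGW F=WBGY R=OORR B=GYWB L=RROO
Query 1: R[3] = R
Query 2: B[2] = W
Query 3: F[1] = B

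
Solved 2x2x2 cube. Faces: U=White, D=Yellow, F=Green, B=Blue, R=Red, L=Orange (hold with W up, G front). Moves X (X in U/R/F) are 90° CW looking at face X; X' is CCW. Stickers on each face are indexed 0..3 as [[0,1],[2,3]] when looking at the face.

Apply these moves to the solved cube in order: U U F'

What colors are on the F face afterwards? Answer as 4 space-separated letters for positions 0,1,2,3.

Answer: B G B G

Derivation:
After move 1 (U): U=WWWW F=RRGG R=BBRR B=OOBB L=GGOO
After move 2 (U): U=WWWW F=BBGG R=OORR B=GGBB L=RROO
After move 3 (F'): F=BGBG U=WWOR R=YOYR D=ROYY L=RWOW
Query: F face = BGBG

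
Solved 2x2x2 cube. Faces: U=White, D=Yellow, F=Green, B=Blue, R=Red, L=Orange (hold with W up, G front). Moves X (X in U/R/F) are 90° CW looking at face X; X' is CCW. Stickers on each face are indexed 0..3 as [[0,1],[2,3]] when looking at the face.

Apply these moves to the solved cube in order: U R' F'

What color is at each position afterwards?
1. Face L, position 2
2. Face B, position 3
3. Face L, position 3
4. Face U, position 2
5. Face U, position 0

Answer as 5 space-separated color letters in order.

Answer: O B W B W

Derivation:
After move 1 (U): U=WWWW F=RRGG R=BBRR B=OOBB L=GGOO
After move 2 (R'): R=BRBR U=WBWO F=RWGW D=YRYG B=YOYB
After move 3 (F'): F=WWRG U=WBBB R=RRYR D=GOYG L=GOOW
Query 1: L[2] = O
Query 2: B[3] = B
Query 3: L[3] = W
Query 4: U[2] = B
Query 5: U[0] = W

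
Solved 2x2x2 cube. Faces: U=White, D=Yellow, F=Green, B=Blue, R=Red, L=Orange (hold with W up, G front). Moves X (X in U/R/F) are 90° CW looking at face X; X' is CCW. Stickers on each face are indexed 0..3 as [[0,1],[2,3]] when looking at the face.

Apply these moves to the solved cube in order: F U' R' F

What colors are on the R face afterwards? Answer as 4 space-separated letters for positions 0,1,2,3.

After move 1 (F): F=GGGG U=WWOO R=WRWR D=RRYY L=OYOY
After move 2 (U'): U=WOWO F=OYGG R=GGWR B=WRBB L=BBOY
After move 3 (R'): R=GRGW U=WBWW F=OOGO D=RYYG B=YRRB
After move 4 (F): F=GOOO U=WBYB R=WRWW D=GGYG L=BROY
Query: R face = WRWW

Answer: W R W W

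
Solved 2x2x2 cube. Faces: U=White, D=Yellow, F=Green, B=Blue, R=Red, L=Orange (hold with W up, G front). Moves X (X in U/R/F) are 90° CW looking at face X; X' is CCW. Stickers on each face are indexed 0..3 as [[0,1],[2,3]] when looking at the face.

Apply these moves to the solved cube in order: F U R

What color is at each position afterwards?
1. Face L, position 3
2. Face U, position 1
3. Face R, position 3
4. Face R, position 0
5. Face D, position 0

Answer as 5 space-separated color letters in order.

After move 1 (F): F=GGGG U=WWOO R=WRWR D=RRYY L=OYOY
After move 2 (U): U=OWOW F=WRGG R=BBWR B=OYBB L=GGOY
After move 3 (R): R=WBRB U=OROG F=WRGY D=RBYO B=WYWB
Query 1: L[3] = Y
Query 2: U[1] = R
Query 3: R[3] = B
Query 4: R[0] = W
Query 5: D[0] = R

Answer: Y R B W R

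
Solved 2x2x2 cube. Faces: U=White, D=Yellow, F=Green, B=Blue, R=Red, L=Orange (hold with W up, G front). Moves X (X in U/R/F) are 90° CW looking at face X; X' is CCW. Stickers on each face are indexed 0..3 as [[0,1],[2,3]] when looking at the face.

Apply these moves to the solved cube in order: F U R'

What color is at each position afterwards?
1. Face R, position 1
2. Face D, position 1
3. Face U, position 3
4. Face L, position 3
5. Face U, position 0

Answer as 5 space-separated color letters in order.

After move 1 (F): F=GGGG U=WWOO R=WRWR D=RRYY L=OYOY
After move 2 (U): U=OWOW F=WRGG R=BBWR B=OYBB L=GGOY
After move 3 (R'): R=BRBW U=OBOO F=WWGW D=RRYG B=YYRB
Query 1: R[1] = R
Query 2: D[1] = R
Query 3: U[3] = O
Query 4: L[3] = Y
Query 5: U[0] = O

Answer: R R O Y O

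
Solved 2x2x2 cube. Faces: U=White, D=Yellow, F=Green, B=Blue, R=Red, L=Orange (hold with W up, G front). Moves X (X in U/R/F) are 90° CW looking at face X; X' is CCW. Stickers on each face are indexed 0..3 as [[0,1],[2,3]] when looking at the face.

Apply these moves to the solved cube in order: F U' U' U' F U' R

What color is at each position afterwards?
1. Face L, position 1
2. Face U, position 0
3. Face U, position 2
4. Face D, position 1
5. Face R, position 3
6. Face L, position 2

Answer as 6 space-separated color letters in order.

After move 1 (F): F=GGGG U=WWOO R=WRWR D=RRYY L=OYOY
After move 2 (U'): U=WOWO F=OYGG R=GGWR B=WRBB L=BBOY
After move 3 (U'): U=OOWW F=BBGG R=OYWR B=GGBB L=WROY
After move 4 (U'): U=OWOW F=WRGG R=BBWR B=OYBB L=GGOY
After move 5 (F): F=GWGR U=OWYG R=OBWR D=WBYY L=GROR
After move 6 (U'): U=WGOY F=GRGR R=GWWR B=OBBB L=OYOR
After move 7 (R): R=WGRW U=WROR F=GBGY D=WBYO B=YBGB
Query 1: L[1] = Y
Query 2: U[0] = W
Query 3: U[2] = O
Query 4: D[1] = B
Query 5: R[3] = W
Query 6: L[2] = O

Answer: Y W O B W O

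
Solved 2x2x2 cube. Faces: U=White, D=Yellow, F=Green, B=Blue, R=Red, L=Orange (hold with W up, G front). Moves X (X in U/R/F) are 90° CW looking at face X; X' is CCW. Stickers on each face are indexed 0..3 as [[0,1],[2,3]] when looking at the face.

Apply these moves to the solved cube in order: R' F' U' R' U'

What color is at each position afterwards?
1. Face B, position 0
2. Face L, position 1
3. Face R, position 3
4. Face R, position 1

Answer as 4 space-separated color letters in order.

Answer: W R Y R

Derivation:
After move 1 (R'): R=RRRR U=WBWB F=GWGW D=YGYG B=YBYB
After move 2 (F'): F=WWGG U=WBRR R=GRYR D=OOYG L=OBOW
After move 3 (U'): U=BRWR F=OBGG R=WWYR B=GRYB L=YBOW
After move 4 (R'): R=WRWY U=BYWG F=ORGR D=OBYG B=GROB
After move 5 (U'): U=YGBW F=YBGR R=ORWY B=WROB L=GROW
Query 1: B[0] = W
Query 2: L[1] = R
Query 3: R[3] = Y
Query 4: R[1] = R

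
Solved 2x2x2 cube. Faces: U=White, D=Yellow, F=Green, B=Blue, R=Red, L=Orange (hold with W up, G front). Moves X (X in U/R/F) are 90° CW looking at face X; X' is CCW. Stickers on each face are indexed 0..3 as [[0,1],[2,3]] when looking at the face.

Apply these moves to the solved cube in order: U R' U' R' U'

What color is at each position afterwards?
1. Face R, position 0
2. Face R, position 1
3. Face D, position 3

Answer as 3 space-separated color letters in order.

After move 1 (U): U=WWWW F=RRGG R=BBRR B=OOBB L=GGOO
After move 2 (R'): R=BRBR U=WBWO F=RWGW D=YRYG B=YOYB
After move 3 (U'): U=BOWW F=GGGW R=RWBR B=BRYB L=YOOO
After move 4 (R'): R=WRRB U=BYWB F=GOGW D=YGYW B=GRRB
After move 5 (U'): U=YBBW F=YOGW R=GORB B=WRRB L=GROO
Query 1: R[0] = G
Query 2: R[1] = O
Query 3: D[3] = W

Answer: G O W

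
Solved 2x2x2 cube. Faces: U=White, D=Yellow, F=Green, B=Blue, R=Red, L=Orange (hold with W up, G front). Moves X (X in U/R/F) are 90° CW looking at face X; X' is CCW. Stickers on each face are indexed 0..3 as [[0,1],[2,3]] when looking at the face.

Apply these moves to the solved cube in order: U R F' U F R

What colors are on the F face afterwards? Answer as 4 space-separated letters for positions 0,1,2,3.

After move 1 (U): U=WWWW F=RRGG R=BBRR B=OOBB L=GGOO
After move 2 (R): R=RBRB U=WRWG F=RYGY D=YBYO B=WOWB
After move 3 (F'): F=YYRG U=WRRR R=BBYB D=GOYO L=GGOW
After move 4 (U): U=RWRR F=BBRG R=WOYB B=GGWB L=YYOW
After move 5 (F): F=RBGB U=RWWY R=RORB D=YWYO L=YGOO
After move 6 (R): R=RRBO U=RBWB F=RWGO D=YWYG B=YGWB
Query: F face = RWGO

Answer: R W G O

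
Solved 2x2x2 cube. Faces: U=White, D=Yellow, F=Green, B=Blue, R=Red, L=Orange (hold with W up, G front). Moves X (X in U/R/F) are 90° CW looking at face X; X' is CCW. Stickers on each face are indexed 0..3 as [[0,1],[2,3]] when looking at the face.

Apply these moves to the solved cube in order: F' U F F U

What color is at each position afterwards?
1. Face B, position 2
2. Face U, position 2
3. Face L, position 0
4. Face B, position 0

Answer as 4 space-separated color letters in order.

Answer: B O G G

Derivation:
After move 1 (F'): F=GGGG U=WWRR R=YRYR D=OOYY L=OWOW
After move 2 (U): U=RWRW F=YRGG R=BBYR B=OWBB L=GGOW
After move 3 (F): F=GYGR U=RWWG R=RBWR D=YBYY L=GOOO
After move 4 (F): F=GGRY U=RWOO R=WBGR D=WRYY L=GYOB
After move 5 (U): U=OROW F=WBRY R=OWGR B=GYBB L=GGOB
Query 1: B[2] = B
Query 2: U[2] = O
Query 3: L[0] = G
Query 4: B[0] = G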